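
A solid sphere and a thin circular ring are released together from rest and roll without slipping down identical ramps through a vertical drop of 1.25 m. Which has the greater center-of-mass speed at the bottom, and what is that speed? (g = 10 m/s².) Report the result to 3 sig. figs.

the solid sphere, at v ≈ 4.23 m/s

For rolling without slipping, Mgh = ½(1+k)Mv² where k = I/(MR²), so v = √(2gh/(1+k)).
Solid sphere: k = 0.4, giving v = √(2×10×1.25/1.4) = 4.226 m/s.
Thin circular ring: k = 1, giving v = √(2×10×1.25/2) = 3.536 m/s.
The smaller k wins: the solid sphere, at ≈ 4.23 m/s.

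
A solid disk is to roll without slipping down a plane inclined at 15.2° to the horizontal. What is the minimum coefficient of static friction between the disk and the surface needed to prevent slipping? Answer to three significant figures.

μ_min ≈ 0.0906

Here I = (1/2)MR², so the shape factor k = I/(MR²) = 0.5.
Along the incline Mg sinθ − f = Ma, and torque about the center fR = Iα = kMR²(a/R) gives f = kMa.
These give a = g sinθ/(1+k) and the required friction f = kMg sinθ/(1+k).
The normal force is N = Mg cosθ, so μ_min = f/N = k tanθ/(1+k).
μ_min = 0.5 × tan15.2° / 1.5 ≈ 0.0906.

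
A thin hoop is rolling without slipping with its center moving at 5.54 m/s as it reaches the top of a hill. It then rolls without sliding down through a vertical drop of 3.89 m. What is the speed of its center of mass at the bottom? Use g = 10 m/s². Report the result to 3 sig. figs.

With I = MR², the ratio k = I/(MR²) is 1.
Since it rolls without slipping, ω = v/R and KE = ½Mv² + ½Iω² = ½(1+k)Mv² = Mv².
Energy conservation: Mv₀² + Mgh = Mv², so v² = v₀² + 2gh/(1+k).
v = √(5.54² + 2×10×3.89/2) = √69.59 ≈ 8.34 m/s.

v ≈ 8.34 m/s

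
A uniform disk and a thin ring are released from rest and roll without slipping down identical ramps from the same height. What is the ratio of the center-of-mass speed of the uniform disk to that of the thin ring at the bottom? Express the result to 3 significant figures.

Each satisfies Mgh = ½(1+k)Mv² with k = I/(MR²), so v ∝ 1/√(1+k).
For the uniform disk k = 0.5; for the thin ring k = 1.
v₁/v₂ = √((1+k₂)/(1+k₁)) = √(2/1.5) ≈ 1.15.

v_ratio ≈ 1.15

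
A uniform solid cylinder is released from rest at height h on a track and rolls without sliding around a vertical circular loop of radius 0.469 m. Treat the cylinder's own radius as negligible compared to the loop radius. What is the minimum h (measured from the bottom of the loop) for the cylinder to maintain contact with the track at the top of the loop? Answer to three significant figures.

h_min ≈ 1.29 m

The moment of inertia is (1/2)MR², giving k ≡ I/(MR²) = 0.5.
At the top, contact is just lost when gravity alone supplies the centripetal force: Mg = Mv_top²/r, i.e. v_top² = gr.
With ω = v/R, the kinetic energy at speed v is ½(1+k)Mv² = (3/4)Mv².
Energy conservation from release (height h) to the top (height 2r): Mgh = Mg(2r) + (3/4)M·gr.
Thus h_min = 2r + (1+k)r/2 = r(2 + 1.5/2) = 0.469 × 2.75 ≈ 1.29 m.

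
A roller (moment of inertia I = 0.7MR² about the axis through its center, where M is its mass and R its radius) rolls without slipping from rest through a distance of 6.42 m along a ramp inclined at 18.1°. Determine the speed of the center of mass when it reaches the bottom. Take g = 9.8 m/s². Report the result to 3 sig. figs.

Here I = 0.7MR², so the shape factor k = I/(MR²) = 0.7.
Pure rolling means v = ωR; then KE = ½Mv² + ½I(v/R)² = ½(1+k)Mv² = (17/20)Mv².
The vertical drop is h = L sinθ = 6.42 × sin18.1° = 1.995 m.
Energy conservation: Mgh = (17/20)Mv², so v = √(2gh/(1+k)) = √(2 × 9.8 × 1.995 / 1.7) ≈ 4.80 m/s.

v ≈ 4.80 m/s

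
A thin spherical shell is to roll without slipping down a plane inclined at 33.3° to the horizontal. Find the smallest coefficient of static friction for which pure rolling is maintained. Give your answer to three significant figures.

The moment of inertia is (2/3)MR², giving k ≡ I/(MR²) = 2/3.
Along the incline Mg sinθ − f = Ma, and torque about the center fR = Iα = kMR²(a/R) gives f = kMa.
These give a = g sinθ/(1+k) and the required friction f = kMg sinθ/(1+k).
The normal force is N = Mg cosθ, so μ_min = f/N = k tanθ/(1+k).
μ_min = (2/3) × tan33.3° / 1.667 ≈ 0.263.

μ_min ≈ 0.263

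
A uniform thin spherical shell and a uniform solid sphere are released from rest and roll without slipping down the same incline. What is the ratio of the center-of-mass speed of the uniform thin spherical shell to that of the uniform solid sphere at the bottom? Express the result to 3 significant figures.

v_ratio ≈ 0.917

Each satisfies Mgh = ½(1+k)Mv² with k = I/(MR²), so v ∝ 1/√(1+k).
For the uniform thin spherical shell k = 2/3; for the uniform solid sphere k = 0.4.
v₁/v₂ = √((1+k₂)/(1+k₁)) = √(1.4/1.667) ≈ 0.917.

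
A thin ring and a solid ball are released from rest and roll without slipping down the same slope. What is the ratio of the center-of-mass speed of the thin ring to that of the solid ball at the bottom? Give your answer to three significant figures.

Each satisfies Mgh = ½(1+k)Mv² with k = I/(MR²), so v ∝ 1/√(1+k).
For the thin ring k = 1; for the solid ball k = 0.4.
v₁/v₂ = √((1+k₂)/(1+k₁)) = √(1.4/2) ≈ 0.837.

v_ratio ≈ 0.837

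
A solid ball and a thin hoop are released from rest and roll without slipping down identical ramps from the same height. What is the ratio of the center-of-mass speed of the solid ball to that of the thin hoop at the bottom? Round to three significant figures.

v_ratio ≈ 1.20

Each satisfies Mgh = ½(1+k)Mv² with k = I/(MR²), so v ∝ 1/√(1+k).
For the solid ball k = 0.4; for the thin hoop k = 1.
v₁/v₂ = √((1+k₂)/(1+k₁)) = √(2/1.4) ≈ 1.20.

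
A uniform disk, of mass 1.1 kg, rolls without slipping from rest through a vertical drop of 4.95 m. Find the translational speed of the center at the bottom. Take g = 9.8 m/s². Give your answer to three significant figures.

v ≈ 8.04 m/s

Here I = (1/2)MR², so the shape factor k = I/(MR²) = 0.5.
Pure rolling means v = ωR; then KE = ½Mv² + ½I(v/R)² = ½(1+k)Mv² = (3/4)Mv².
Energy conservation: Mgh = (3/4)Mv², so v = √(2gh/(1+k)) = √(2 × 9.8 × 4.95 / 1.5) ≈ 8.04 m/s.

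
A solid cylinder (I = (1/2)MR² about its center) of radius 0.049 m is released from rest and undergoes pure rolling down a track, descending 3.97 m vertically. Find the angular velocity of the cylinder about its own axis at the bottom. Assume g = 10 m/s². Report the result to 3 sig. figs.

ω ≈ 148 rad/s

For this body I = (1/2)MR², i.e. k = I/(MR²) = 0.5.
The rolling condition ω = v/R makes the rotational term ½I(v/R)² = ½kMv², so KE_total = ½(1+k)Mv² = (3/4)Mv².
Energy conservation Mgh = ½(1+k)Mv² gives v = √(2gh/(1+k)) = √(2 × 10 × 3.97 / 1.5) = 7.276 m/s.
Then ω = v/R = 7.276 / 0.049 ≈ 148 rad/s.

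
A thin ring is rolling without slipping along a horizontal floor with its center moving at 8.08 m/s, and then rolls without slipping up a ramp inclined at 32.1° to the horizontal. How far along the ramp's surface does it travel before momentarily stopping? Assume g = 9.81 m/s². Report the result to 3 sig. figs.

The moment of inertia is MR², giving k ≡ I/(MR²) = 1.
Pure rolling means v = ωR; then KE = ½Mv² + ½I(v/R)² = ½(1+k)Mv² = Mv².
Setting this equal to Mgh gives the vertical rise h = (1+k)v₀²/(2g) = 2×8.08²/(2×9.81) = 6.655 m.
The distance along the slope is d = h/sinθ = 6.655/sin32.1° ≈ 12.5 m.

d ≈ 12.5 m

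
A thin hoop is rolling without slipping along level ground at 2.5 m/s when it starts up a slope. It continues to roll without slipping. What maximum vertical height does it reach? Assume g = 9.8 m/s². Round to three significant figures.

h ≈ 0.638 m

For this body I = MR², i.e. k = I/(MR²) = 1.
Since it rolls without slipping, ω = v/R and KE = ½Mv² + ½Iω² = ½(1+k)Mv² = Mv².
All of this converts to potential energy at the highest point: Mv₀² = Mgh.
Thus h = (1+k)v₀²/(2g) = 2 × 2.5² / (2 × 9.8) ≈ 0.638 m.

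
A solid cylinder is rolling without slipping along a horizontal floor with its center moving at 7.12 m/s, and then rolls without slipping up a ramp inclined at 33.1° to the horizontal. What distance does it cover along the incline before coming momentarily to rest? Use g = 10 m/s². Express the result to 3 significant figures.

For this body I = (1/2)MR², i.e. k = I/(MR²) = 0.5.
Pure rolling means v = ωR; then KE = ½Mv² + ½I(v/R)² = ½(1+k)Mv² = (3/4)Mv².
Setting this equal to Mgh gives the vertical rise h = (1+k)v₀²/(2g) = 1.5×7.12²/(2×10) = 3.802 m.
The distance along the slope is d = h/sinθ = 3.802/sin33.1° ≈ 6.96 m.

d ≈ 6.96 m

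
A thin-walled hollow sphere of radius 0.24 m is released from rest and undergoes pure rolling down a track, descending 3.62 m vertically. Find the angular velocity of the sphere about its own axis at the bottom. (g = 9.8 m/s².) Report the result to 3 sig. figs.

Here I = (2/3)MR², so the shape factor k = I/(MR²) = 2/3.
Rolling without slipping gives ω = v/R, so the total kinetic energy is ½Mv² + ½Iω² = ½(1+k)Mv² = (5/6)Mv².
Energy conservation Mgh = ½(1+k)Mv² gives v = √(2gh/(1+k)) = √(2 × 9.8 × 3.62 / 1.667) = 6.525 m/s.
Then ω = v/R = 6.525 / 0.24 ≈ 27.2 rad/s.

ω ≈ 27.2 rad/s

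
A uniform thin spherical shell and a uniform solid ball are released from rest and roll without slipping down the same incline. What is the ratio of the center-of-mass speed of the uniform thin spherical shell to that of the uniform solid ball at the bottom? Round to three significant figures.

v_ratio ≈ 0.917

Each satisfies Mgh = ½(1+k)Mv² with k = I/(MR²), so v ∝ 1/√(1+k).
For the uniform thin spherical shell k = 2/3; for the uniform solid ball k = 0.4.
v₁/v₂ = √((1+k₂)/(1+k₁)) = √(1.4/1.667) ≈ 0.917.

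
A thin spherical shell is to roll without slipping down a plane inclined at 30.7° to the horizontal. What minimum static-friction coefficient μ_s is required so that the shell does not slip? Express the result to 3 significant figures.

μ_min ≈ 0.238

The moment of inertia is (2/3)MR², giving k ≡ I/(MR²) = 2/3.
Newton's second law down the slope: Mg sinθ − f = Ma. The torque equation fR = Iα (with α = a/R) gives f = kMa.
These give a = g sinθ/(1+k) and the required friction f = kMg sinθ/(1+k).
The normal force is N = Mg cosθ, so μ_min = f/N = k tanθ/(1+k).
μ_min = (2/3) × tan30.7° / 1.667 ≈ 0.238.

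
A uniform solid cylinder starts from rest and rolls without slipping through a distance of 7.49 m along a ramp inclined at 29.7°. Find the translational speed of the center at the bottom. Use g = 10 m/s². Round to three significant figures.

v ≈ 7.03 m/s

The moment of inertia is (1/2)MR², giving k ≡ I/(MR²) = 0.5.
Rolling without slipping gives ω = v/R, so the total kinetic energy is ½Mv² + ½Iω² = ½(1+k)Mv² = (3/4)Mv².
The vertical drop is h = L sinθ = 7.49 × sin29.7° = 3.711 m.
Setting Mgh = (3/4)Mv² gives v = √(2gh/(1+k)) = √(2·10·3.711/1.5) ≈ 7.03 m/s.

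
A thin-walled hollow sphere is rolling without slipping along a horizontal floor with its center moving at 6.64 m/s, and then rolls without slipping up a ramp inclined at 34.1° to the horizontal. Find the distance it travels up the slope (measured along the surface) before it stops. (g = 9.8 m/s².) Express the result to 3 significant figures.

Here I = (2/3)MR², so the shape factor k = I/(MR²) = 2/3.
Pure rolling means v = ωR; then KE = ½Mv² + ½I(v/R)² = ½(1+k)Mv² = (5/6)Mv².
Setting this equal to Mgh gives the vertical rise h = (1+k)v₀²/(2g) = 1.667×6.64²/(2×9.8) = 3.749 m.
Along the incline, d = h/sinθ = 3.749/sin34.1° ≈ 6.69 m.

d ≈ 6.69 m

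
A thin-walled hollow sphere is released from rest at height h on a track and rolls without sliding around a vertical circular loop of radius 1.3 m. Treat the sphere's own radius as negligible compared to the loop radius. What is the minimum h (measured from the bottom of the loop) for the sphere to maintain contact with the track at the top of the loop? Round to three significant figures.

h_min ≈ 3.68 m

Here I = (2/3)MR², so the shape factor k = I/(MR²) = 2/3.
At the top of the loop, the minimum-contact condition is Mg = Mv_top²/r, so v_top² = gr.
With ω = v/R, the kinetic energy at speed v is ½(1+k)Mv² = (5/6)Mv².
Energy conservation from release (height h) to the top (height 2r): Mgh = Mg(2r) + (5/6)M·gr.
Thus h_min = 2r + (1+k)r/2 = r(2 + 1.667/2) = 1.3 × 2.833 ≈ 3.68 m.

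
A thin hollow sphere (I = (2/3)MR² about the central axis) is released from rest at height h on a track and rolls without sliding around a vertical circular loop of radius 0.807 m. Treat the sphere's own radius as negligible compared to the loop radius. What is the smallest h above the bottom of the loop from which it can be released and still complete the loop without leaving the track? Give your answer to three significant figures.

For this body I = (2/3)MR², i.e. k = I/(MR²) = 2/3.
At the top of the loop, the minimum-contact condition is Mg = Mv_top²/r, so v_top² = gr.
With ω = v/R, the kinetic energy at speed v is ½(1+k)Mv² = (5/6)Mv².
Energy conservation from release (height h) to the top (height 2r): Mgh = Mg(2r) + (5/6)M·gr.
Thus h_min = 2r + (1+k)r/2 = r(2 + 1.667/2) = 0.807 × 2.833 ≈ 2.29 m.

h_min ≈ 2.29 m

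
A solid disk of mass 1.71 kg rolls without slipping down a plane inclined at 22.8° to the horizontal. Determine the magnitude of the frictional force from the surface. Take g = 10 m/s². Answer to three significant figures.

The moment of inertia is (1/2)MR², giving k ≡ I/(MR²) = 0.5.
Along the incline Mg sinθ − f = Ma, and torque about the center fR = Iα = kMR²(a/R) gives f = kMa.
Combining, a = g sinθ/(1+k) and f = kMa = kMg sinθ/(1+k).
f = 0.5 × 1.71 × 10 × sin22.8° / 1.5 ≈ 2.21 N.

f ≈ 2.21 N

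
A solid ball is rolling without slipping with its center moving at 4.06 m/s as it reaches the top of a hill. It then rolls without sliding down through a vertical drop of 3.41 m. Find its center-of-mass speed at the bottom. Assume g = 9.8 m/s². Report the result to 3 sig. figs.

v ≈ 8.01 m/s

The moment of inertia is (2/5)MR², giving k ≡ I/(MR²) = 0.4.
Pure rolling means v = ωR; then KE = ½Mv² + ½I(v/R)² = ½(1+k)Mv² = (7/10)Mv².
Energy conservation: (7/10)Mv₀² + Mgh = (7/10)Mv², so v² = v₀² + 2gh/(1+k).
v = √(4.06² + 2×9.8×3.41/1.4) = √64.22 ≈ 8.01 m/s.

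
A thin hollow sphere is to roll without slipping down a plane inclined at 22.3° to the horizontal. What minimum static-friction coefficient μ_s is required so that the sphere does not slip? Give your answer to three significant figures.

μ_min ≈ 0.164

Here I = (2/3)MR², so the shape factor k = I/(MR²) = 2/3.
Newton's second law down the slope: Mg sinθ − f = Ma. The torque equation fR = Iα (with α = a/R) gives f = kMa.
These give a = g sinθ/(1+k) and the required friction f = kMg sinθ/(1+k).
The normal force is N = Mg cosθ, so μ_min = f/N = k tanθ/(1+k).
μ_min = (2/3) × tan22.3° / 1.667 ≈ 0.164.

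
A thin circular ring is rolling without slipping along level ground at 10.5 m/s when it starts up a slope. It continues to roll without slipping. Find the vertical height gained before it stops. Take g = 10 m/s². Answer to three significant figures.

For this body I = MR², i.e. k = I/(MR²) = 1.
Pure rolling means v = ωR; then KE = ½Mv² + ½I(v/R)² = ½(1+k)Mv² = Mv².
At the top the kinetic energy is zero, so Mv₀² = Mgh.
Thus h = (1+k)v₀²/(2g) = 2 × 10.5² / (2 × 10) ≈ 11.0 m.

h ≈ 11.0 m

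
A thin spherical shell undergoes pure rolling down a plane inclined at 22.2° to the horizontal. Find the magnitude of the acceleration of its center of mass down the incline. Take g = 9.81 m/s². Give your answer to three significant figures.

a ≈ 2.22 m/s²

Here I = (2/3)MR², so the shape factor k = I/(MR²) = 2/3.
Along the incline Mg sinθ − f = Ma, and torque about the center fR = Iα = kMR²(a/R) gives f = kMa.
Eliminating f: Mg sinθ = (1+k)Ma, so a = g sinθ/(1+k) = 9.81 × sin22.2° / 1.667 ≈ 2.22 m/s².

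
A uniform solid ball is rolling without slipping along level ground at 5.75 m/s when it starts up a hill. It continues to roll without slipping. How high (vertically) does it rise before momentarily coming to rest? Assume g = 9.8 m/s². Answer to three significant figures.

h ≈ 2.36 m

Here I = (2/5)MR², so the shape factor k = I/(MR²) = 0.4.
Rolling without slipping gives ω = v/R, so the total kinetic energy is ½Mv² + ½Iω² = ½(1+k)Mv² = (7/10)Mv².
All of this converts to potential energy at the highest point: (7/10)Mv₀² = Mgh.
Thus h = (1+k)v₀²/(2g) = 1.4 × 5.75² / (2 × 9.8) ≈ 2.36 m.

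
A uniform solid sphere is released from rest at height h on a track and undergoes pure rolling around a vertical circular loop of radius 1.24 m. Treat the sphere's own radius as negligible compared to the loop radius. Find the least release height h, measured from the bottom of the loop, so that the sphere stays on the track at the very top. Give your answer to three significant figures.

Here I = (2/5)MR², so the shape factor k = I/(MR²) = 0.4.
At the top, contact is just lost when gravity alone supplies the centripetal force: Mg = Mv_top²/r, i.e. v_top² = gr.
With ω = v/R, the kinetic energy at speed v is ½(1+k)Mv² = (7/10)Mv².
Energy conservation from release (height h) to the top (height 2r): Mgh = Mg(2r) + (7/10)M·gr.
Thus h_min = 2r + (1+k)r/2 = r(2 + 1.4/2) = 1.24 × 2.7 ≈ 3.35 m.

h_min ≈ 3.35 m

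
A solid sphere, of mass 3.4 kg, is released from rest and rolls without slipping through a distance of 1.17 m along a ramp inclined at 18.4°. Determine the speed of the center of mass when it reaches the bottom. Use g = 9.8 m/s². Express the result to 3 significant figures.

With I = (2/5)MR², the ratio k = I/(MR²) is 0.4.
The rolling condition ω = v/R makes the rotational term ½I(v/R)² = ½kMv², so KE_total = ½(1+k)Mv² = (7/10)Mv².
The vertical drop is h = L sinθ = 1.17 × sin18.4° = 0.3693 m.
Setting Mgh = (7/10)Mv² gives v = √(2gh/(1+k)) = √(2·9.8·0.3693/1.4) ≈ 2.27 m/s.

v ≈ 2.27 m/s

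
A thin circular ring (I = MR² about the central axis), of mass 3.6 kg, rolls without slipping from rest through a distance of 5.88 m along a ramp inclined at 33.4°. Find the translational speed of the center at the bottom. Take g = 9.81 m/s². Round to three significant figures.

v ≈ 5.64 m/s

Here I = MR², so the shape factor k = I/(MR²) = 1.
Rolling without slipping gives ω = v/R, so the total kinetic energy is ½Mv² + ½Iω² = ½(1+k)Mv² = Mv².
The vertical drop is h = L sinθ = 5.88 × sin33.4° = 3.237 m.
Energy conservation: Mgh = Mv², so v = √(2gh/(1+k)) = √(2 × 9.81 × 3.237 / 2) ≈ 5.64 m/s.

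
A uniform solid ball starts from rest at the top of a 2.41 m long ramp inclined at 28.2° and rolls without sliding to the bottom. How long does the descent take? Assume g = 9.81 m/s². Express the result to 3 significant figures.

For this body I = (2/5)MR², i.e. k = I/(MR²) = 0.4.
Newton's second law down the slope: Mg sinθ − f = Ma. The torque equation fR = Iα (with α = a/R) gives f = kMa.
Hence a = g sinθ/(1+k) = 9.81×sin28.2°/1.4 = 3.311 m/s².
Starting from rest, L = ½at², so t = √(2L/a) = √(2×2.41/3.311) ≈ 1.21 s.

t ≈ 1.21 s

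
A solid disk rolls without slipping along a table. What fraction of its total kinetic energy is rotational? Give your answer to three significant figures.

fraction ≈ 0.333

For this body I = (1/2)MR², i.e. k = I/(MR²) = 0.5.
With ω = v/R, KE_trans = ½Mv² and KE_rot = ½Iω² = ½kMv², so KE_total = ½(1+k)Mv².
The rotational fraction is therefore k/(1+k) = 0.5/1.5 ≈ 0.333.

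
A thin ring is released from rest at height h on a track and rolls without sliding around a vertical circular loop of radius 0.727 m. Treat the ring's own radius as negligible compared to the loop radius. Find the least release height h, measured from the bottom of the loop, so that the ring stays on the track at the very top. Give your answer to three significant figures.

h_min ≈ 2.18 m

For this body I = MR², i.e. k = I/(MR²) = 1.
At the top of the loop, the minimum-contact condition is Mg = Mv_top²/r, so v_top² = gr.
With ω = v/R, the kinetic energy at speed v is ½(1+k)Mv² = Mv².
Energy conservation from release (height h) to the top (height 2r): Mgh = Mg(2r) + M·gr.
Thus h_min = 2r + (1+k)r/2 = r(2 + 2/2) = 0.727 × 3 ≈ 2.18 m.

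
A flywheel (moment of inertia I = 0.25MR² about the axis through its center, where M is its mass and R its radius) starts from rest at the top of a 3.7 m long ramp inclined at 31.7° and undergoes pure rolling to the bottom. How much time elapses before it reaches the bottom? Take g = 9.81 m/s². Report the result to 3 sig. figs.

The moment of inertia is 0.25MR², giving k ≡ I/(MR²) = 0.25.
Newton's second law down the slope: Mg sinθ − f = Ma. The torque equation fR = Iα (with α = a/R) gives f = kMa.
Hence a = g sinθ/(1+k) = 9.81×sin31.7°/1.25 = 4.124 m/s².
With constant a from rest, t = √(2L/a) = √(2·3.7/4.124) ≈ 1.34 s.

t ≈ 1.34 s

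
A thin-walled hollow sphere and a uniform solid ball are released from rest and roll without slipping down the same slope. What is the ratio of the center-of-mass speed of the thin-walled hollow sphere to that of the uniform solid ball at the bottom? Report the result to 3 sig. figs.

v_ratio ≈ 0.917

Each satisfies Mgh = ½(1+k)Mv² with k = I/(MR²), so v ∝ 1/√(1+k).
For the thin-walled hollow sphere k = 2/3; for the uniform solid ball k = 0.4.
v₁/v₂ = √((1+k₂)/(1+k₁)) = √(1.4/1.667) ≈ 0.917.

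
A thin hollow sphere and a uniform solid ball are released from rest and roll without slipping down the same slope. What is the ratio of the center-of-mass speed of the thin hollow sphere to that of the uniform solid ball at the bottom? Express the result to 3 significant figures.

Each satisfies Mgh = ½(1+k)Mv² with k = I/(MR²), so v ∝ 1/√(1+k).
For the thin hollow sphere k = 2/3; for the uniform solid ball k = 0.4.
v₁/v₂ = √((1+k₂)/(1+k₁)) = √(1.4/1.667) ≈ 0.917.

v_ratio ≈ 0.917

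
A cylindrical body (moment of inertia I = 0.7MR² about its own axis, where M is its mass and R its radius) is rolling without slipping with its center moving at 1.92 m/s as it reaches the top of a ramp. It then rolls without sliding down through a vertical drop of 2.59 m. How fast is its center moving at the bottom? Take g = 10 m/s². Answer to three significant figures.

With I = 0.7MR², the ratio k = I/(MR²) is 0.7.
The rolling condition ω = v/R makes the rotational term ½I(v/R)² = ½kMv², so KE_total = ½(1+k)Mv² = (17/20)Mv².
Energy conservation: (17/20)Mv₀² + Mgh = (17/20)Mv², so v² = v₀² + 2gh/(1+k).
v = √(1.92² + 2×10×2.59/1.7) = √34.16 ≈ 5.84 m/s.

v ≈ 5.84 m/s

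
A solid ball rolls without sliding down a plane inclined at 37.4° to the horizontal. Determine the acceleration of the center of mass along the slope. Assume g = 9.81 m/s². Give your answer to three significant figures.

For this body I = (2/5)MR², i.e. k = I/(MR²) = 0.4.
Translational: Mg sinθ − f = Ma. Rotational about the CM: fR = Iα = kMRa, so f = kMa.
Eliminating f: Mg sinθ = (1+k)Ma, so a = g sinθ/(1+k) = 9.81 × sin37.4° / 1.4 ≈ 4.26 m/s².

a ≈ 4.26 m/s²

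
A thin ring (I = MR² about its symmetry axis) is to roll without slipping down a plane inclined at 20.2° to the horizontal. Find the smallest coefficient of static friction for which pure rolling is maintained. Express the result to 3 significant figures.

μ_min ≈ 0.184

The moment of inertia is MR², giving k ≡ I/(MR²) = 1.
Newton's second law down the slope: Mg sinθ − f = Ma. The torque equation fR = Iα (with α = a/R) gives f = kMa.
These give a = g sinθ/(1+k) and the required friction f = kMg sinθ/(1+k).
With N = Mg cosθ, the no-slip condition f ≤ μN gives μ_min = f/N = k tanθ/(1+k).
μ_min = 1 × tan20.2° / 2 ≈ 0.184.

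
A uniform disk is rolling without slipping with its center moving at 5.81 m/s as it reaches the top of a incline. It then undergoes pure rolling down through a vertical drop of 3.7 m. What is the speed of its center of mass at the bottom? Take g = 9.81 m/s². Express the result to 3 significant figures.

v ≈ 9.06 m/s

The moment of inertia is (1/2)MR², giving k ≡ I/(MR²) = 0.5.
Since it rolls without slipping, ω = v/R and KE = ½Mv² + ½Iω² = ½(1+k)Mv² = (3/4)Mv².
Energy conservation: (3/4)Mv₀² + Mgh = (3/4)Mv², so v² = v₀² + 2gh/(1+k).
v = √(5.81² + 2×9.81×3.7/1.5) = √82.15 ≈ 9.06 m/s.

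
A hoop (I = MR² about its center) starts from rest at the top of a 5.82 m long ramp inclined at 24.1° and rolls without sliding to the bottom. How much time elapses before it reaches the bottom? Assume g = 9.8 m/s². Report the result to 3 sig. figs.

t ≈ 2.41 s

With I = MR², the ratio k = I/(MR²) is 1.
Along the incline Mg sinθ − f = Ma, and torque about the center fR = Iα = kMR²(a/R) gives f = kMa.
Hence a = g sinθ/(1+k) = 9.8×sin24.1°/2 = 2.001 m/s².
Starting from rest, L = ½at², so t = √(2L/a) = √(2×5.82/2.001) ≈ 2.41 s.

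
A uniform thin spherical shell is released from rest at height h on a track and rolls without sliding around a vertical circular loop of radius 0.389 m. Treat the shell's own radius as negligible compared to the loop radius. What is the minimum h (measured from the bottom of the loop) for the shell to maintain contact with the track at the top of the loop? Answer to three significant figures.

Here I = (2/3)MR², so the shape factor k = I/(MR²) = 2/3.
At the top of the loop, the minimum-contact condition is Mg = Mv_top²/r, so v_top² = gr.
With ω = v/R, the kinetic energy at speed v is ½(1+k)Mv² = (5/6)Mv².
Energy conservation from release (height h) to the top (height 2r): Mgh = Mg(2r) + (5/6)M·gr.
Thus h_min = 2r + (1+k)r/2 = r(2 + 1.667/2) = 0.389 × 2.833 ≈ 1.10 m.

h_min ≈ 1.10 m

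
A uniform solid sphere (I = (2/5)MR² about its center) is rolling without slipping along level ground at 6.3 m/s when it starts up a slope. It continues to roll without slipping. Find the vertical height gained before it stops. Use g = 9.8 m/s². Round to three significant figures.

With I = (2/5)MR², the ratio k = I/(MR²) is 0.4.
Rolling without slipping gives ω = v/R, so the total kinetic energy is ½Mv² + ½Iω² = ½(1+k)Mv² = (7/10)Mv².
All of this converts to potential energy at the highest point: (7/10)Mv₀² = Mgh.
Thus h = (1+k)v₀²/(2g) = 1.4 × 6.3² / (2 × 9.8) ≈ 2.84 m.

h ≈ 2.84 m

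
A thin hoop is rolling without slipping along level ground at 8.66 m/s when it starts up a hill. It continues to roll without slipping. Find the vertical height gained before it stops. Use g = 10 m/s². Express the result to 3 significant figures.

h ≈ 7.50 m

Here I = MR², so the shape factor k = I/(MR²) = 1.
Rolling without slipping gives ω = v/R, so the total kinetic energy is ½Mv² + ½Iω² = ½(1+k)Mv² = Mv².
All of this converts to potential energy at the highest point: Mv₀² = Mgh.
Thus h = (1+k)v₀²/(2g) = 2 × 8.66² / (2 × 10) ≈ 7.50 m.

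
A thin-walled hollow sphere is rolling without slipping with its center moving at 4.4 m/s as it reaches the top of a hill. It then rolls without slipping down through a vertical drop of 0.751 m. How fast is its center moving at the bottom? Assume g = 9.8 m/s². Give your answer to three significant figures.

v ≈ 5.31 m/s

With I = (2/3)MR², the ratio k = I/(MR²) is 2/3.
Pure rolling means v = ωR; then KE = ½Mv² + ½I(v/R)² = ½(1+k)Mv² = (5/6)Mv².
Energy conservation: (5/6)Mv₀² + Mgh = (5/6)Mv², so v² = v₀² + 2gh/(1+k).
v = √(4.4² + 2×9.8×0.751/1.667) = √28.19 ≈ 5.31 m/s.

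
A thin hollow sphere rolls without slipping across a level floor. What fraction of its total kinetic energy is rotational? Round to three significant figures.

The moment of inertia is (2/3)MR², giving k ≡ I/(MR²) = 2/3.
With ω = v/R, KE_trans = ½Mv² and KE_rot = ½Iω² = ½kMv², so KE_total = ½(1+k)Mv².
The rotational fraction is therefore k/(1+k) = (2/3)/1.667 ≈ 0.400.

fraction ≈ 0.400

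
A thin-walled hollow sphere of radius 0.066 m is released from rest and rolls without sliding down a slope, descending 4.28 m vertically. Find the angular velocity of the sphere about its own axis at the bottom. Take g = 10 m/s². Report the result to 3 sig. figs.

The moment of inertia is (2/3)MR², giving k ≡ I/(MR²) = 2/3.
The rolling condition ω = v/R makes the rotational term ½I(v/R)² = ½kMv², so KE_total = ½(1+k)Mv² = (5/6)Mv².
Energy conservation Mgh = ½(1+k)Mv² gives v = √(2gh/(1+k)) = √(2 × 10 × 4.28 / 1.667) = 7.167 m/s.
Then ω = v/R = 7.167 / 0.066 ≈ 109 rad/s.

ω ≈ 109 rad/s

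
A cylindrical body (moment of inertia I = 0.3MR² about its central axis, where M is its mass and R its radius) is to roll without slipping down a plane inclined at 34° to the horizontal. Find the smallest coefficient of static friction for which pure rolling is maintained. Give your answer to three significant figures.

μ_min ≈ 0.156

Here I = 0.3MR², so the shape factor k = I/(MR²) = 0.3.
Newton's second law down the slope: Mg sinθ − f = Ma. The torque equation fR = Iα (with α = a/R) gives f = kMa.
These give a = g sinθ/(1+k) and the required friction f = kMg sinθ/(1+k).
With N = Mg cosθ, the no-slip condition f ≤ μN gives μ_min = f/N = k tanθ/(1+k).
μ_min = 0.3 × tan34° / 1.3 ≈ 0.156.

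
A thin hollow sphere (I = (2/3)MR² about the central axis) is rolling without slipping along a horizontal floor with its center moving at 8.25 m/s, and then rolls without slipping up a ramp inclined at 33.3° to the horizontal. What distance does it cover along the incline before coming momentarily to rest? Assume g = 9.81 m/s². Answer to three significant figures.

Here I = (2/3)MR², so the shape factor k = I/(MR²) = 2/3.
Pure rolling means v = ωR; then KE = ½Mv² + ½I(v/R)² = ½(1+k)Mv² = (5/6)Mv².
Setting this equal to Mgh gives the vertical rise h = (1+k)v₀²/(2g) = 1.667×8.25²/(2×9.81) = 5.782 m.
The distance along the slope is d = h/sinθ = 5.782/sin33.3° ≈ 10.5 m.

d ≈ 10.5 m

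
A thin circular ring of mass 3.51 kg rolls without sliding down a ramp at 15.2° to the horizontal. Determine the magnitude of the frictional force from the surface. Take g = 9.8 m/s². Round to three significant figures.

The moment of inertia is MR², giving k ≡ I/(MR²) = 1.
Newton's second law down the slope: Mg sinθ − f = Ma. The torque equation fR = Iα (with α = a/R) gives f = kMa.
Combining, a = g sinθ/(1+k) and f = kMa = kMg sinθ/(1+k).
f = 1 × 3.51 × 9.8 × sin15.2° / 2 ≈ 4.51 N.

f ≈ 4.51 N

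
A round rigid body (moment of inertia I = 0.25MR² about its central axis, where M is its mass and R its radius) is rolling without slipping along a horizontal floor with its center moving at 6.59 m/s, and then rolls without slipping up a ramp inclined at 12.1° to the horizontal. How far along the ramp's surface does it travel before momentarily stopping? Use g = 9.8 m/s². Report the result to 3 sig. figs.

The moment of inertia is 0.25MR², giving k ≡ I/(MR²) = 0.25.
Since it rolls without slipping, ω = v/R and KE = ½Mv² + ½Iω² = ½(1+k)Mv² = (5/8)Mv².
Setting this equal to Mgh gives the vertical rise h = (1+k)v₀²/(2g) = 1.25×6.59²/(2×9.8) = 2.77 m.
Along the incline, d = h/sinθ = 2.77/sin12.1° ≈ 13.2 m.

d ≈ 13.2 m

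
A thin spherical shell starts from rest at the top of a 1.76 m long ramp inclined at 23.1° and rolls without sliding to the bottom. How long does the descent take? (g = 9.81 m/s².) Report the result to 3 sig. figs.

t ≈ 1.23 s

With I = (2/3)MR², the ratio k = I/(MR²) is 2/3.
Along the incline Mg sinθ − f = Ma, and torque about the center fR = Iα = kMR²(a/R) gives f = kMa.
Hence a = g sinθ/(1+k) = 9.81×sin23.1°/1.667 = 2.309 m/s².
Starting from rest, L = ½at², so t = √(2L/a) = √(2×1.76/2.309) ≈ 1.23 s.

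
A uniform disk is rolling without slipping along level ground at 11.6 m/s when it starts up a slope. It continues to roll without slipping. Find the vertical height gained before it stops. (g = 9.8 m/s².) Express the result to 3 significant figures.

h ≈ 10.3 m

Here I = (1/2)MR², so the shape factor k = I/(MR²) = 0.5.
Pure rolling means v = ωR; then KE = ½Mv² + ½I(v/R)² = ½(1+k)Mv² = (3/4)Mv².
At the top the kinetic energy is zero, so (3/4)Mv₀² = Mgh.
Thus h = (1+k)v₀²/(2g) = 1.5 × 11.6² / (2 × 9.8) ≈ 10.3 m.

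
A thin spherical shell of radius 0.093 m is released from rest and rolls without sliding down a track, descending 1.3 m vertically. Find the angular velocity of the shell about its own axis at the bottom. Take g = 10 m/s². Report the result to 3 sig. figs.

Here I = (2/3)MR², so the shape factor k = I/(MR²) = 2/3.
The rolling condition ω = v/R makes the rotational term ½I(v/R)² = ½kMv², so KE_total = ½(1+k)Mv² = (5/6)Mv².
Energy conservation Mgh = ½(1+k)Mv² gives v = √(2gh/(1+k)) = √(2 × 10 × 1.3 / 1.667) = 3.95 m/s.
Then ω = v/R = 3.95 / 0.093 ≈ 42.5 rad/s.

ω ≈ 42.5 rad/s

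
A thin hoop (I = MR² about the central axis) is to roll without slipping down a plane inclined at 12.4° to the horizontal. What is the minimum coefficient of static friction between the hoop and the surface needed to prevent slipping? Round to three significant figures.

μ_min ≈ 0.110

The moment of inertia is MR², giving k ≡ I/(MR²) = 1.
Newton's second law down the slope: Mg sinθ − f = Ma. The torque equation fR = Iα (with α = a/R) gives f = kMa.
These give a = g sinθ/(1+k) and the required friction f = kMg sinθ/(1+k).
With N = Mg cosθ, the no-slip condition f ≤ μN gives μ_min = f/N = k tanθ/(1+k).
μ_min = 1 × tan12.4° / 2 ≈ 0.110.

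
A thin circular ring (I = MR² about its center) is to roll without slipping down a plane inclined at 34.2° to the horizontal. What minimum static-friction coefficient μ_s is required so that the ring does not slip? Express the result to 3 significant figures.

With I = MR², the ratio k = I/(MR²) is 1.
Along the incline Mg sinθ − f = Ma, and torque about the center fR = Iα = kMR²(a/R) gives f = kMa.
These give a = g sinθ/(1+k) and the required friction f = kMg sinθ/(1+k).
With N = Mg cosθ, the no-slip condition f ≤ μN gives μ_min = f/N = k tanθ/(1+k).
μ_min = 1 × tan34.2° / 2 ≈ 0.340.

μ_min ≈ 0.340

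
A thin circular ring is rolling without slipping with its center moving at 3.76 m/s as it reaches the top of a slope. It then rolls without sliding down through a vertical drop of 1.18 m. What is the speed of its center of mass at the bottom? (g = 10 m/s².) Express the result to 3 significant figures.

v ≈ 5.09 m/s

For this body I = MR², i.e. k = I/(MR²) = 1.
Rolling without slipping gives ω = v/R, so the total kinetic energy is ½Mv² + ½Iω² = ½(1+k)Mv² = Mv².
Energy conservation: Mv₀² + Mgh = Mv², so v² = v₀² + 2gh/(1+k).
v = √(3.76² + 2×10×1.18/2) = √25.94 ≈ 5.09 m/s.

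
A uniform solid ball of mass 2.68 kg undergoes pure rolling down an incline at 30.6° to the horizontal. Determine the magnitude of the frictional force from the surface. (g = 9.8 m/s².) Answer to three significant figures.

f ≈ 3.82 N

Here I = (2/5)MR², so the shape factor k = I/(MR²) = 0.4.
Along the incline Mg sinθ − f = Ma, and torque about the center fR = Iα = kMR²(a/R) gives f = kMa.
Combining, a = g sinθ/(1+k) and f = kMa = kMg sinθ/(1+k).
f = 0.4 × 2.68 × 9.8 × sin30.6° / 1.4 ≈ 3.82 N.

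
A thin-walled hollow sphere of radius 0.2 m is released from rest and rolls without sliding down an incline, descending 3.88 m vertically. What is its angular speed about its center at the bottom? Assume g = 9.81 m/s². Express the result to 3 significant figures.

The moment of inertia is (2/3)MR², giving k ≡ I/(MR²) = 2/3.
Pure rolling means v = ωR; then KE = ½Mv² + ½I(v/R)² = ½(1+k)Mv² = (5/6)Mv².
Energy conservation Mgh = ½(1+k)Mv² gives v = √(2gh/(1+k)) = √(2 × 9.81 × 3.88 / 1.667) = 6.758 m/s.
The angular speed follows from ω = v/R = 6.758/0.2 ≈ 33.8 rad/s.

ω ≈ 33.8 rad/s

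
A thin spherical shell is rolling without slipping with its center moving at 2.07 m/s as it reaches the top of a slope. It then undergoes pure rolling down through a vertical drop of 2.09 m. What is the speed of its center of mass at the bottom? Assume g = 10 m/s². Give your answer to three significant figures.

v ≈ 5.42 m/s

The moment of inertia is (2/3)MR², giving k ≡ I/(MR²) = 2/3.
The rolling condition ω = v/R makes the rotational term ½I(v/R)² = ½kMv², so KE_total = ½(1+k)Mv² = (5/6)Mv².
Conserving energy between top and bottom: (5/6)Mv² = (5/6)Mv₀² + Mgh, hence v² = v₀² + 2gh/(1+k).
v = √(2.07² + 2×10×2.09/1.667) = √29.36 ≈ 5.42 m/s.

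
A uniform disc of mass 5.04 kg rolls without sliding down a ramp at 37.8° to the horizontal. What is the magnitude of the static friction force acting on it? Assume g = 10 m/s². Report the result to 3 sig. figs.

f ≈ 10.3 N

For this body I = (1/2)MR², i.e. k = I/(MR²) = 0.5.
Along the incline Mg sinθ − f = Ma, and torque about the center fR = Iα = kMR²(a/R) gives f = kMa.
Combining, a = g sinθ/(1+k) and f = kMa = kMg sinθ/(1+k).
f = 0.5 × 5.04 × 10 × sin37.8° / 1.5 ≈ 10.3 N.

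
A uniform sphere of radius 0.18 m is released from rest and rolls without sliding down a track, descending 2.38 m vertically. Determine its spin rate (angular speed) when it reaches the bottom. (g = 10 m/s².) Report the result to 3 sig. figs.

ω ≈ 32.4 rad/s

Here I = (2/5)MR², so the shape factor k = I/(MR²) = 0.4.
Pure rolling means v = ωR; then KE = ½Mv² + ½I(v/R)² = ½(1+k)Mv² = (7/10)Mv².
Energy conservation Mgh = ½(1+k)Mv² gives v = √(2gh/(1+k)) = √(2 × 10 × 2.38 / 1.4) = 5.831 m/s.
Then ω = v/R = 5.831 / 0.18 ≈ 32.4 rad/s.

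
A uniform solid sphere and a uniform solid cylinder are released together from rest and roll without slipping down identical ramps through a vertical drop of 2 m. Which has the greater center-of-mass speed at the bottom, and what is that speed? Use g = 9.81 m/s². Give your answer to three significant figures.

For rolling without slipping, Mgh = ½(1+k)Mv² where k = I/(MR²), so v = √(2gh/(1+k)).
Uniform solid sphere: k = 0.4, giving v = √(2×9.81×2/1.4) = 5.294 m/s.
Uniform solid cylinder: k = 0.5, giving v = √(2×9.81×2/1.5) = 5.115 m/s.
The smaller k wins: the uniform solid sphere, at ≈ 5.29 m/s.

the uniform solid sphere, at v ≈ 5.29 m/s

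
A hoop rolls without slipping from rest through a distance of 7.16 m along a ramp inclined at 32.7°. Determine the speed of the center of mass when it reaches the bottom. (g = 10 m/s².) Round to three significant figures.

Here I = MR², so the shape factor k = I/(MR²) = 1.
Rolling without slipping gives ω = v/R, so the total kinetic energy is ½Mv² + ½Iω² = ½(1+k)Mv² = Mv².
The vertical drop is h = L sinθ = 7.16 × sin32.7° = 3.868 m.
Setting Mgh = Mv² gives v = √(2gh/(1+k)) = √(2·10·3.868/2) ≈ 6.22 m/s.

v ≈ 6.22 m/s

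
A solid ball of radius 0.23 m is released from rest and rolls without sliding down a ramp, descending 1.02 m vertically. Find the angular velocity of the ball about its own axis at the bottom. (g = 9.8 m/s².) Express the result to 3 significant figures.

With I = (2/5)MR², the ratio k = I/(MR²) is 0.4.
Rolling without slipping gives ω = v/R, so the total kinetic energy is ½Mv² + ½Iω² = ½(1+k)Mv² = (7/10)Mv².
Energy conservation Mgh = ½(1+k)Mv² gives v = √(2gh/(1+k)) = √(2 × 9.8 × 1.02 / 1.4) = 3.779 m/s.
Then ω = v/R = 3.779 / 0.23 ≈ 16.4 rad/s.

ω ≈ 16.4 rad/s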